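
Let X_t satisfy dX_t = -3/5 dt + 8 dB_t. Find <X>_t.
<X>_t = 64*t

For an Itô process dX_t = a(t) dt + b(t) dB_t, the quadratic variation is <X>_t = int_0^t b(s)^2 ds (the drift term does not contribute). Here b(s) = 8, so
  b(s)^2 = 64.
Integrating from 0 to t:
  <X>_t = int_0^t (64) ds = 64*t.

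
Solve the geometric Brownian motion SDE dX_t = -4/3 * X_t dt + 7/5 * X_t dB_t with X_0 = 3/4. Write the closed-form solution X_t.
X_t = 3/4 * exp((-347/150) * t + (7/5) * B_t)

For GBM dX = mu X dt + sigma X dB with X_0 = x_0, apply Itô to Y = log X: dY = (mu - sigma^2/2) dt + sigma dB, so Y_t = log(x_0) + (mu - sigma^2/2) t + sigma B_t and hence X_t = x_0 * exp((mu - sigma^2/2) t + sigma B_t).
With mu = -4/3, sigma = 7/5, x_0 = 3/4, this gives:
  X_t = 3/4 * exp((-347/150) * t + (7/5) * B_t).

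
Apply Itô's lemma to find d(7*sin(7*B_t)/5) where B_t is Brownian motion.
d(7*sin(7*B_t)/5) = (-343*sin(7*B_t)/10) dt + (49*cos(7*B_t)/5) dB_t

Itô's formula for f(B_t) gives d f(B_t) = f'(B_t) dB_t + (1/2) f''(B_t) dt. Compute derivatives of f(x) = 7*sin(7*x)/5:
  f'(x)  = 49*cos(7*x)/5
  f''(x) = -343*sin(7*x)/5
Substitute x = B_t and multiply the f'' term by 1/2:
  drift     = (1/2) * (-343*sin(7*x)/5) evaluated at B_t = -343*sin(7*B_t)/10
  diffusion = (49*cos(7*x)/5) evaluated at B_t = 49*cos(7*B_t)/5
Therefore d(7*sin(7*B_t)/5) = (-343*sin(7*B_t)/10) dt + (49*cos(7*B_t)/5) dB_t.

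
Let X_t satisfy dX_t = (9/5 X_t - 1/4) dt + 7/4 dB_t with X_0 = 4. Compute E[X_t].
E[X_t] = 139*exp(9*t/5)/36 + 5/36

Taking expectations and using E[dB_t] = 0, the mean m(t) = E[X_t] satisfies the ODE m'(t) = a m(t) + b with m(0) = x_0. With a = 9/5, b = -1/4, x_0 = 4, the solution is
  m(t) = x_0 * exp(a t) + (b/a) * (exp(a t) - 1)
       = 4 * exp((9/5) t) + ((-1/4)/(9/5)) * (exp((9/5) t) - 1)
       = 139*exp(9*t/5)/36 + 5/36.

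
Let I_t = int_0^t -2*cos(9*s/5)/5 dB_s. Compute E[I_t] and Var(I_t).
E[I_t] = 0; Var(I_t) = 2*t/25 + sin(18*t/5)/45

The Itô integral of a deterministic integrand f(s) has mean 0 because each increment f(s) * (B_{s+ds} - B_s) has mean 0. By the Itô isometry:
  Var( int_0^t f(s) dB_s ) = E[ (int_0^t f(s) dB_s)^2 ] = int_0^t f(s)^2 ds.
Here f(s) = -2*cos(9*s/5)/5, so f(s)^2 = 4*cos(9*s/5)^2/25. Integrate:
  int_0^t (4*cos(9*s/5)^2/25) ds = 2*t/25 + sin(18*t/5)/45.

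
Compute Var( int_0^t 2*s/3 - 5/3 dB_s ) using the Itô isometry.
Var = t*(4*t^2 - 30*t + 75)/27

The Itô integral of a deterministic integrand f(s) has mean 0 because each increment f(s) * (B_{s+ds} - B_s) has mean 0. By the Itô isometry:
  Var( int_0^t f(s) dB_s ) = E[ (int_0^t f(s) dB_s)^2 ] = int_0^t f(s)^2 ds.
Here f(s) = 2*s/3 - 5/3, so f(s)^2 = (2*s - 5)^2/9. Integrate:
  int_0^t ((2*s - 5)^2/9) ds = t*(4*t^2 - 30*t + 75)/27.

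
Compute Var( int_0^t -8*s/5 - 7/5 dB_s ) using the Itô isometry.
Var = t*(64*t^2 + 168*t + 147)/75

The Itô integral of a deterministic integrand f(s) has mean 0 because each increment f(s) * (B_{s+ds} - B_s) has mean 0. By the Itô isometry:
  Var( int_0^t f(s) dB_s ) = E[ (int_0^t f(s) dB_s)^2 ] = int_0^t f(s)^2 ds.
Here f(s) = -8*s/5 - 7/5, so f(s)^2 = (8*s + 7)^2/25. Integrate:
  int_0^t ((8*s + 7)^2/25) ds = t*(64*t^2 + 168*t + 147)/75.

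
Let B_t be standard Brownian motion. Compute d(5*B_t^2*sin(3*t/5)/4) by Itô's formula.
d(5*B_t^2*sin(3*t/5)/4) = (3*B_t^2*cos(3*t/5)/4 + 5*sin(3*t/5)/4) dt + (5*B_t*sin(3*t/5)/2) dB_t

Itô's formula for f(t, x): d f(t, B_t) = (f_t + (1/2) f_xx) dt + f_x dB_t. Compute partials of f(t, x) = 5*x^2*sin(3*t/5)/4:
  f_t(t,x)  = 3*x^2*cos(3*t/5)/4
  f_x(t,x)  = 5*x*sin(3*t/5)/2
  f_xx(t,x) = 5*sin(3*t/5)/2
Assemble drift = f_t + (1/2) f_xx = 3*x^2*cos(3*t/5)/4 + 5*sin(3*t/5)/4 and diffusion = f_x = 5*x*sin(3*t/5)/2. Substituting x = B_t:
  d(5*B_t^2*sin(3*t/5)/4) = (3*B_t^2*cos(3*t/5)/4 + 5*sin(3*t/5)/4) dt + (5*B_t*sin(3*t/5)/2) dB_t.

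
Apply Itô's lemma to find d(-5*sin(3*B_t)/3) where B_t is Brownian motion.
d(-5*sin(3*B_t)/3) = (15*sin(3*B_t)/2) dt + (-5*cos(3*B_t)) dB_t

Itô's formula for f(B_t) gives d f(B_t) = f'(B_t) dB_t + (1/2) f''(B_t) dt. Compute derivatives of f(x) = -5*sin(3*x)/3:
  f'(x)  = -5*cos(3*x)
  f''(x) = 15*sin(3*x)
Substitute x = B_t and multiply the f'' term by 1/2:
  drift     = (1/2) * (15*sin(3*x)) evaluated at B_t = 15*sin(3*B_t)/2
  diffusion = (-5*cos(3*x)) evaluated at B_t = -5*cos(3*B_t)
Therefore d(-5*sin(3*B_t)/3) = (15*sin(3*B_t)/2) dt + (-5*cos(3*B_t)) dB_t.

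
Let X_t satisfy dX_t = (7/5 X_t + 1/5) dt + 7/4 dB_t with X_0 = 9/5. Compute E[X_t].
E[X_t] = 68*exp(7*t/5)/35 - 1/7

Taking expectations and using E[dB_t] = 0, the mean m(t) = E[X_t] satisfies the ODE m'(t) = a m(t) + b with m(0) = x_0. With a = 7/5, b = 1/5, x_0 = 9/5, the solution is
  m(t) = x_0 * exp(a t) + (b/a) * (exp(a t) - 1)
       = (9/5) * exp((7/5) t) + ((1/5)/(7/5)) * (exp((7/5) t) - 1)
       = 68*exp(7*t/5)/35 - 1/7.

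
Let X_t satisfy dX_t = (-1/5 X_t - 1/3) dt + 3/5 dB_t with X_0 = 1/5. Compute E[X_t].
E[X_t] = -5/3 + 28*exp(-t/5)/15

Taking expectations and using E[dB_t] = 0, the mean m(t) = E[X_t] satisfies the ODE m'(t) = a m(t) + b with m(0) = x_0. With a = -1/5, b = -1/3, x_0 = 1/5, the solution is
  m(t) = x_0 * exp(a t) + (b/a) * (exp(a t) - 1)
       = (1/5) * exp((-1/5) t) + ((-1/3)/(-1/5)) * (exp((-1/5) t) - 1)
       = -5/3 + 28*exp(-t/5)/15.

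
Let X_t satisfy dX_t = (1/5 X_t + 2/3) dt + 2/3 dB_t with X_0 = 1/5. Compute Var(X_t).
Var(X_t) = 10*exp(2*t/5)/9 - 10/9

The variance V(t) = Var(X_t) satisfies V'(t) = 2 a V(t) + c^2 with V(0) = 0 (drift coefficient is linear in X, diffusion is constant). With a = 1/5, c = 2/3, the solution is
  V(t) = (c^2 / (2 a)) * (exp(2 a t) - 1)
       = ((2/3)^2 / (2*(1/5))) * (exp((2/5) t) - 1)
       = 10*exp(2*t/5)/9 - 10/9.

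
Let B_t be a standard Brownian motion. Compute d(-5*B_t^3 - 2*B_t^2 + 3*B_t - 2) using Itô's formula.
d(-5*B_t^3 - 2*B_t^2 + 3*B_t - 2) = (-15*B_t - 2) dt + (-15*B_t^2 - 4*B_t + 3) dB_t

Itô's formula for f(B_t) gives d f(B_t) = f'(B_t) dB_t + (1/2) f''(B_t) dt. Compute derivatives of f(x) = -5*x^3 - 2*x^2 + 3*x - 2:
  f'(x)  = -15*x^2 - 4*x + 3
  f''(x) = -30*x - 4
Substitute x = B_t and multiply the f'' term by 1/2:
  drift     = (1/2) * (-30*x - 4) evaluated at B_t = -15*B_t - 2
  diffusion = (-15*x^2 - 4*x + 3) evaluated at B_t = -15*B_t^2 - 4*B_t + 3
Therefore d(-5*B_t^3 - 2*B_t^2 + 3*B_t - 2) = (-15*B_t - 2) dt + (-15*B_t^2 - 4*B_t + 3) dB_t.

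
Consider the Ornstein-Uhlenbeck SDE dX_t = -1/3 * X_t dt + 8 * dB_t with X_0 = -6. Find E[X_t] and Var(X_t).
E[X_t] = -6*exp(-t/3); Var(X_t) = 96 - 96*exp(-2*t/3)

The OU SDE dX = -theta X dt + sigma dB admits the integrating factor exp(theta t): d(exp(theta t) X_t) = sigma exp(theta t) dB_t. Integrating from 0 to t:
  X_t = x_0 * exp(-theta t) + sigma * int_0^t exp(-theta (t-s)) dB_s.
The Itô integral has mean 0 and (by the Itô isometry) variance sigma^2 * int_0^t exp(-2 theta (t - s)) ds = sigma^2 * (1 - exp(-2 theta t)) / (2 theta).
With theta = 1/3, sigma = 8, x_0 = -6:
  E[X_t] = -6 * exp(-1/3 t) = -6*exp(-t/3)
  Var(X_t) = (8)^2 * (1 - exp(-2*1/3 t)) / (2 * 1/3) = 96 - 96*exp(-2*t/3).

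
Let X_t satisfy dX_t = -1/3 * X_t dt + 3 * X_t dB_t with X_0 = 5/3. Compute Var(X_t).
Var(X_t) = (25*exp(9*t) - 25)*exp(-2*t/3)/9

For GBM dX = mu X dt + sigma X dB with X_0 = x_0, apply Itô to Y = log X: dY = (mu - sigma^2/2) dt + sigma dB, so Y_t = log(x_0) + (mu - sigma^2/2) t + sigma B_t and hence X_t = x_0 * exp((mu - sigma^2/2) t + sigma B_t).
With mu = -1/3, sigma = 3, x_0 = 5/3, this gives:
  X_t = 5/3 * exp((-29/6) * t + (3) * B_t).
Since sigma*B_t ~ Normal(0, sigma^2 t), E[exp(sigma*B_t)] = exp(sigma^2 t / 2); so E[X_t] = x_0 * exp((mu - sigma^2/2) t) * exp(sigma^2 t / 2) = x_0 * exp(mu t) = 5*exp(-t/3)/3.
Var(X_t) = E[X_t^2] - (E[X_t])^2 = x_0^2 * exp(2 mu t) * (exp(sigma^2 t) - 1) = (25*exp(9*t) - 25)*exp(-2*t/3)/9.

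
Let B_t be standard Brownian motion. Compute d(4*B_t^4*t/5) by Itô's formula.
d(4*B_t^4*t/5) = (4*B_t^2*(B_t^2 + 6*t)/5) dt + (16*B_t^3*t/5) dB_t

Itô's formula for f(t, x): d f(t, B_t) = (f_t + (1/2) f_xx) dt + f_x dB_t. Compute partials of f(t, x) = 4*t*x^4/5:
  f_t(t,x)  = 4*x^4/5
  f_x(t,x)  = 16*t*x^3/5
  f_xx(t,x) = 48*t*x^2/5
Assemble drift = f_t + (1/2) f_xx = 4*x^2*(6*t + x^2)/5 and diffusion = f_x = 16*t*x^3/5. Substituting x = B_t:
  d(4*B_t^4*t/5) = (4*B_t^2*(B_t^2 + 6*t)/5) dt + (16*B_t^3*t/5) dB_t.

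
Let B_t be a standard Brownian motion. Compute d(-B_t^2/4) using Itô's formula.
d(-B_t^2/4) = (-1/4) dt + (-B_t/2) dB_t

Itô's formula for f(B_t) gives d f(B_t) = f'(B_t) dB_t + (1/2) f''(B_t) dt. Compute derivatives of f(x) = -x^2/4:
  f'(x)  = -x/2
  f''(x) = -1/2
Substitute x = B_t and multiply the f'' term by 1/2:
  drift     = (1/2) * (-1/2) evaluated at B_t = -1/4
  diffusion = (-x/2) evaluated at B_t = -B_t/2
Therefore d(-B_t^2/4) = (-1/4) dt + (-B_t/2) dB_t.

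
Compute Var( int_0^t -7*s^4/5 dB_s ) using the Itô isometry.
Var = 49*t^9/225

The Itô integral of a deterministic integrand f(s) has mean 0 because each increment f(s) * (B_{s+ds} - B_s) has mean 0. By the Itô isometry:
  Var( int_0^t f(s) dB_s ) = E[ (int_0^t f(s) dB_s)^2 ] = int_0^t f(s)^2 ds.
Here f(s) = -7*s^4/5, so f(s)^2 = 49*s^8/25. Integrate:
  int_0^t (49*s^8/25) ds = 49*t^9/225.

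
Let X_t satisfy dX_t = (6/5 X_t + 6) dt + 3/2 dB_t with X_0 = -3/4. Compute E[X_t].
E[X_t] = 17*exp(6*t/5)/4 - 5

Taking expectations and using E[dB_t] = 0, the mean m(t) = E[X_t] satisfies the ODE m'(t) = a m(t) + b with m(0) = x_0. With a = 6/5, b = 6, x_0 = -3/4, the solution is
  m(t) = x_0 * exp(a t) + (b/a) * (exp(a t) - 1)
       = (-3/4) * exp((6/5) t) + (6/(6/5)) * (exp((6/5) t) - 1)
       = 17*exp(6*t/5)/4 - 5.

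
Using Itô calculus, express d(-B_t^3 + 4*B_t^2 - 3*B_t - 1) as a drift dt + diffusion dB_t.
d(-B_t^3 + 4*B_t^2 - 3*B_t - 1) = (4 - 3*B_t) dt + (-3*B_t^2 + 8*B_t - 3) dB_t

Itô's formula for f(B_t) gives d f(B_t) = f'(B_t) dB_t + (1/2) f''(B_t) dt. Compute derivatives of f(x) = -x^3 + 4*x^2 - 3*x - 1:
  f'(x)  = -3*x^2 + 8*x - 3
  f''(x) = 8 - 6*x
Substitute x = B_t and multiply the f'' term by 1/2:
  drift     = (1/2) * (8 - 6*x) evaluated at B_t = 4 - 3*B_t
  diffusion = (-3*x^2 + 8*x - 3) evaluated at B_t = -3*B_t^2 + 8*B_t - 3
Therefore d(-B_t^3 + 4*B_t^2 - 3*B_t - 1) = (4 - 3*B_t) dt + (-3*B_t^2 + 8*B_t - 3) dB_t.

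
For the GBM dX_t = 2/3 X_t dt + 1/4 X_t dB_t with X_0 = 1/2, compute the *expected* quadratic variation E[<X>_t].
E[<X>_t] = 3*exp(67*t/48)/268 - 3/268

<X>_t = int_0^t ((1/4) * X_s)^2 ds. Taking expectation inside the integral: E[<X>_t] = (1/4)^2 * int_0^t E[X_s^2] ds. For GBM, E[X_s^2] = x_0^2 * exp((2 mu + sigma^2) s). Integrating:
  E[<X>_t] = (1/4)^2 * (1/2)^2 * (exp((2*(2/3) + (1/4)^2) t) - 1) / (2*(2/3) + (1/4)^2)
           = (1/4)^2 * (1/2)^2 * (exp((67/48) t) - 1) / (67/48) = 3*exp(67*t/48)/268 - 3/268.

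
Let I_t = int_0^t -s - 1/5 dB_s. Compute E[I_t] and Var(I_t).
E[I_t] = 0; Var(I_t) = t*(25*t^2 + 15*t + 3)/75

The Itô integral of a deterministic integrand f(s) has mean 0 because each increment f(s) * (B_{s+ds} - B_s) has mean 0. By the Itô isometry:
  Var( int_0^t f(s) dB_s ) = E[ (int_0^t f(s) dB_s)^2 ] = int_0^t f(s)^2 ds.
Here f(s) = -s - 1/5, so f(s)^2 = (5*s + 1)^2/25. Integrate:
  int_0^t ((5*s + 1)^2/25) ds = t*(25*t^2 + 15*t + 3)/75.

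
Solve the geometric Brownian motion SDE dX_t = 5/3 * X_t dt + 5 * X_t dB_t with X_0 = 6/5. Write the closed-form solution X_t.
X_t = 6/5 * exp((-65/6) * t + (5) * B_t)

For GBM dX = mu X dt + sigma X dB with X_0 = x_0, apply Itô to Y = log X: dY = (mu - sigma^2/2) dt + sigma dB, so Y_t = log(x_0) + (mu - sigma^2/2) t + sigma B_t and hence X_t = x_0 * exp((mu - sigma^2/2) t + sigma B_t).
With mu = 5/3, sigma = 5, x_0 = 6/5, this gives:
  X_t = 6/5 * exp((-65/6) * t + (5) * B_t).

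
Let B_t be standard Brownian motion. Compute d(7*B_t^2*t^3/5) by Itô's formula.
d(7*B_t^2*t^3/5) = (7*t^2*(3*B_t^2 + t)/5) dt + (14*B_t*t^3/5) dB_t

Itô's formula for f(t, x): d f(t, B_t) = (f_t + (1/2) f_xx) dt + f_x dB_t. Compute partials of f(t, x) = 7*t^3*x^2/5:
  f_t(t,x)  = 21*t^2*x^2/5
  f_x(t,x)  = 14*t^3*x/5
  f_xx(t,x) = 14*t^3/5
Assemble drift = f_t + (1/2) f_xx = 7*t^2*(t + 3*x^2)/5 and diffusion = f_x = 14*t^3*x/5. Substituting x = B_t:
  d(7*B_t^2*t^3/5) = (7*t^2*(3*B_t^2 + t)/5) dt + (14*B_t*t^3/5) dB_t.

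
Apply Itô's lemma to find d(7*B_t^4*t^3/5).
d(7*B_t^4*t^3/5) = (21*B_t^2*t^2*(B_t^2 + 2*t)/5) dt + (28*B_t^3*t^3/5) dB_t

Itô's formula for f(t, x): d f(t, B_t) = (f_t + (1/2) f_xx) dt + f_x dB_t. Compute partials of f(t, x) = 7*t^3*x^4/5:
  f_t(t,x)  = 21*t^2*x^4/5
  f_x(t,x)  = 28*t^3*x^3/5
  f_xx(t,x) = 84*t^3*x^2/5
Assemble drift = f_t + (1/2) f_xx = 21*t^2*x^2*(2*t + x^2)/5 and diffusion = f_x = 28*t^3*x^3/5. Substituting x = B_t:
  d(7*B_t^4*t^3/5) = (21*B_t^2*t^2*(B_t^2 + 2*t)/5) dt + (28*B_t^3*t^3/5) dB_t.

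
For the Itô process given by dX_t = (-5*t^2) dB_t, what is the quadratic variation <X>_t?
<X>_t = 5*t^5

For an Itô process dX_t = a(t) dt + b(t) dB_t, the quadratic variation is <X>_t = int_0^t b(s)^2 ds (the drift term does not contribute). Here b(s) = -5*s^2, so
  b(s)^2 = 25*s^4.
Integrating from 0 to t:
  <X>_t = int_0^t (25*s^4) ds = 5*t^5.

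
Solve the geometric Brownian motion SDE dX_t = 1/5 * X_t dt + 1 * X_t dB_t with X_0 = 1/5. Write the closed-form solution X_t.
X_t = 1/5 * exp((-3/10) * t + (1) * B_t)

For GBM dX = mu X dt + sigma X dB with X_0 = x_0, apply Itô to Y = log X: dY = (mu - sigma^2/2) dt + sigma dB, so Y_t = log(x_0) + (mu - sigma^2/2) t + sigma B_t and hence X_t = x_0 * exp((mu - sigma^2/2) t + sigma B_t).
With mu = 1/5, sigma = 1, x_0 = 1/5, this gives:
  X_t = 1/5 * exp((-3/10) * t + (1) * B_t).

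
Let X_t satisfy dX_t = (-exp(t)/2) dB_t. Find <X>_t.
<X>_t = exp(2*t)/8 - 1/8

For an Itô process dX_t = a(t) dt + b(t) dB_t, the quadratic variation is <X>_t = int_0^t b(s)^2 ds (the drift term does not contribute). Here b(s) = -exp(s)/2, so
  b(s)^2 = exp(2*s)/4.
Integrating from 0 to t:
  <X>_t = int_0^t (exp(2*s)/4) ds = exp(2*t)/8 - 1/8.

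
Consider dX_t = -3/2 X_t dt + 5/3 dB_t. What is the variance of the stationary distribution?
lim Var(X_t) = 25/27

The OU SDE dX = -theta X dt + sigma dB admits the integrating factor exp(theta t): d(exp(theta t) X_t) = sigma exp(theta t) dB_t. Integrating from 0 to t gives X_t = x_0 * exp(-theta t) + sigma * int_0^t exp(-theta (t-s)) dB_s for any initial x_0. The Itô integral has variance (by the Itô isometry) sigma^2 * int_0^t exp(-2 theta (t - s)) ds = sigma^2 * (1 - exp(-2 theta t)) / (2 theta), independent of x_0.
With theta = 3/2, sigma = 5/3:
  Var(X_t) = (5/3)^2 * (1 - exp(-2*3/2 t)) / (2 * 3/2) = 25/27 - 25*exp(-3*t)/27.
As t -> infinity, exp(-2*3/2 t) -> 0, so the stationary variance is sigma^2 / (2 theta) = 25/27.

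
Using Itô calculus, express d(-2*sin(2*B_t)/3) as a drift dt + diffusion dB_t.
d(-2*sin(2*B_t)/3) = (4*sin(2*B_t)/3) dt + (-4*cos(2*B_t)/3) dB_t

Itô's formula for f(B_t) gives d f(B_t) = f'(B_t) dB_t + (1/2) f''(B_t) dt. Compute derivatives of f(x) = -2*sin(2*x)/3:
  f'(x)  = -4*cos(2*x)/3
  f''(x) = 8*sin(2*x)/3
Substitute x = B_t and multiply the f'' term by 1/2:
  drift     = (1/2) * (8*sin(2*x)/3) evaluated at B_t = 4*sin(2*B_t)/3
  diffusion = (-4*cos(2*x)/3) evaluated at B_t = -4*cos(2*B_t)/3
Therefore d(-2*sin(2*B_t)/3) = (4*sin(2*B_t)/3) dt + (-4*cos(2*B_t)/3) dB_t.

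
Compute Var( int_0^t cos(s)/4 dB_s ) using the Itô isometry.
Var = t/32 + sin(2*t)/64

The Itô integral of a deterministic integrand f(s) has mean 0 because each increment f(s) * (B_{s+ds} - B_s) has mean 0. By the Itô isometry:
  Var( int_0^t f(s) dB_s ) = E[ (int_0^t f(s) dB_s)^2 ] = int_0^t f(s)^2 ds.
Here f(s) = cos(s)/4, so f(s)^2 = cos(s)^2/16. Integrate:
  int_0^t (cos(s)^2/16) ds = t/32 + sin(2*t)/64.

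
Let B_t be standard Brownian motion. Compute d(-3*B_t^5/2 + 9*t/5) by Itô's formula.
d(-3*B_t^5/2 + 9*t/5) = (9/5 - 15*B_t^3) dt + (-15*B_t^4/2) dB_t

Itô's formula for f(t, x): d f(t, B_t) = (f_t + (1/2) f_xx) dt + f_x dB_t. Compute partials of f(t, x) = 9*t/5 - 3*x^5/2:
  f_t(t,x)  = 9/5
  f_x(t,x)  = -15*x^4/2
  f_xx(t,x) = -30*x^3
Assemble drift = f_t + (1/2) f_xx = 9/5 - 15*x^3 and diffusion = f_x = -15*x^4/2. Substituting x = B_t:
  d(-3*B_t^5/2 + 9*t/5) = (9/5 - 15*B_t^3) dt + (-15*B_t^4/2) dB_t.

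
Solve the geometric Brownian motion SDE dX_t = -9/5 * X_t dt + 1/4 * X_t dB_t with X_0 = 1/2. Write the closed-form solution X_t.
X_t = 1/2 * exp((-293/160) * t + (1/4) * B_t)

For GBM dX = mu X dt + sigma X dB with X_0 = x_0, apply Itô to Y = log X: dY = (mu - sigma^2/2) dt + sigma dB, so Y_t = log(x_0) + (mu - sigma^2/2) t + sigma B_t and hence X_t = x_0 * exp((mu - sigma^2/2) t + sigma B_t).
With mu = -9/5, sigma = 1/4, x_0 = 1/2, this gives:
  X_t = 1/2 * exp((-293/160) * t + (1/4) * B_t).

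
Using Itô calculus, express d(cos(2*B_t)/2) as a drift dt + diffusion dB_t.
d(cos(2*B_t)/2) = (-cos(2*B_t)) dt + (-sin(2*B_t)) dB_t

Itô's formula for f(B_t) gives d f(B_t) = f'(B_t) dB_t + (1/2) f''(B_t) dt. Compute derivatives of f(x) = cos(2*x)/2:
  f'(x)  = -sin(2*x)
  f''(x) = -2*cos(2*x)
Substitute x = B_t and multiply the f'' term by 1/2:
  drift     = (1/2) * (-2*cos(2*x)) evaluated at B_t = -cos(2*B_t)
  diffusion = (-sin(2*x)) evaluated at B_t = -sin(2*B_t)
Therefore d(cos(2*B_t)/2) = (-cos(2*B_t)) dt + (-sin(2*B_t)) dB_t.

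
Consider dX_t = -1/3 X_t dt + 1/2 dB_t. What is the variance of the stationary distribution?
lim Var(X_t) = 3/8

The OU SDE dX = -theta X dt + sigma dB admits the integrating factor exp(theta t): d(exp(theta t) X_t) = sigma exp(theta t) dB_t. Integrating from 0 to t gives X_t = x_0 * exp(-theta t) + sigma * int_0^t exp(-theta (t-s)) dB_s for any initial x_0. The Itô integral has variance (by the Itô isometry) sigma^2 * int_0^t exp(-2 theta (t - s)) ds = sigma^2 * (1 - exp(-2 theta t)) / (2 theta), independent of x_0.
With theta = 1/3, sigma = 1/2:
  Var(X_t) = (1/2)^2 * (1 - exp(-2*1/3 t)) / (2 * 1/3) = 3/8 - 3*exp(-2*t/3)/8.
As t -> infinity, exp(-2*1/3 t) -> 0, so the stationary variance is sigma^2 / (2 theta) = 3/8.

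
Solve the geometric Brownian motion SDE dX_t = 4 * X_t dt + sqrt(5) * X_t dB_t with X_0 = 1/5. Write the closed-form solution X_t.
X_t = 1/5 * exp((3/2) * t + (sqrt(5)) * B_t)

For GBM dX = mu X dt + sigma X dB with X_0 = x_0, apply Itô to Y = log X: dY = (mu - sigma^2/2) dt + sigma dB, so Y_t = log(x_0) + (mu - sigma^2/2) t + sigma B_t and hence X_t = x_0 * exp((mu - sigma^2/2) t + sigma B_t).
With mu = 4, sigma = sqrt(5), x_0 = 1/5, this gives:
  X_t = 1/5 * exp((3/2) * t + (sqrt(5)) * B_t).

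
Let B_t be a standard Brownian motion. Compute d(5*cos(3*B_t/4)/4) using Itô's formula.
d(5*cos(3*B_t/4)/4) = (-45*cos(3*B_t/4)/128) dt + (-15*sin(3*B_t/4)/16) dB_t

Itô's formula for f(B_t) gives d f(B_t) = f'(B_t) dB_t + (1/2) f''(B_t) dt. Compute derivatives of f(x) = 5*cos(3*x/4)/4:
  f'(x)  = -15*sin(3*x/4)/16
  f''(x) = -45*cos(3*x/4)/64
Substitute x = B_t and multiply the f'' term by 1/2:
  drift     = (1/2) * (-45*cos(3*x/4)/64) evaluated at B_t = -45*cos(3*B_t/4)/128
  diffusion = (-15*sin(3*x/4)/16) evaluated at B_t = -15*sin(3*B_t/4)/16
Therefore d(5*cos(3*B_t/4)/4) = (-45*cos(3*B_t/4)/128) dt + (-15*sin(3*B_t/4)/16) dB_t.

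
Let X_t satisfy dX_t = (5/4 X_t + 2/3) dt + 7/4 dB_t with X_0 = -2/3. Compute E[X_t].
E[X_t] = -2*exp(5*t/4)/15 - 8/15

Taking expectations and using E[dB_t] = 0, the mean m(t) = E[X_t] satisfies the ODE m'(t) = a m(t) + b with m(0) = x_0. With a = 5/4, b = 2/3, x_0 = -2/3, the solution is
  m(t) = x_0 * exp(a t) + (b/a) * (exp(a t) - 1)
       = (-2/3) * exp((5/4) t) + ((2/3)/(5/4)) * (exp((5/4) t) - 1)
       = -2*exp(5*t/4)/15 - 8/15.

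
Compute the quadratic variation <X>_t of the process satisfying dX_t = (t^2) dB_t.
<X>_t = t^5/5

For an Itô process dX_t = a(t) dt + b(t) dB_t, the quadratic variation is <X>_t = int_0^t b(s)^2 ds (the drift term does not contribute). Here b(s) = s^2, so
  b(s)^2 = s^4.
Integrating from 0 to t:
  <X>_t = int_0^t (s^4) ds = t^5/5.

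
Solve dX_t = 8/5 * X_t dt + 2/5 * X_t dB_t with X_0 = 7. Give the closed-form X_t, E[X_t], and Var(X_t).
X_t = 7 * exp((38/25) t + (2/5) B_t); E[X_t] = 7*exp(8*t/5); Var(X_t) = 49*(exp(4*t/25) - 1)*exp(16*t/5)

For GBM dX = mu X dt + sigma X dB with X_0 = x_0, apply Itô to Y = log X: dY = (mu - sigma^2/2) dt + sigma dB, so Y_t = log(x_0) + (mu - sigma^2/2) t + sigma B_t and hence X_t = x_0 * exp((mu - sigma^2/2) t + sigma B_t).
With mu = 8/5, sigma = 2/5, x_0 = 7, this gives:
  X_t = 7 * exp((38/25) * t + (2/5) * B_t).
Since sigma*B_t ~ Normal(0, sigma^2 t), E[exp(sigma*B_t)] = exp(sigma^2 t / 2); so E[X_t] = x_0 * exp((mu - sigma^2/2) t) * exp(sigma^2 t / 2) = x_0 * exp(mu t) = 7*exp(8*t/5).
Var(X_t) = E[X_t^2] - (E[X_t])^2 = x_0^2 * exp(2 mu t) * (exp(sigma^2 t) - 1) = 49*(exp(4*t/25) - 1)*exp(16*t/5).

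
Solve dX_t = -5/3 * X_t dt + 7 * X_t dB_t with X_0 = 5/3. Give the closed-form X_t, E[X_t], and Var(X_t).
X_t = 5/3 * exp((-157/6) t + (7) B_t); E[X_t] = 5*exp(-5*t/3)/3; Var(X_t) = (25*exp(49*t) - 25)*exp(-10*t/3)/9

For GBM dX = mu X dt + sigma X dB with X_0 = x_0, apply Itô to Y = log X: dY = (mu - sigma^2/2) dt + sigma dB, so Y_t = log(x_0) + (mu - sigma^2/2) t + sigma B_t and hence X_t = x_0 * exp((mu - sigma^2/2) t + sigma B_t).
With mu = -5/3, sigma = 7, x_0 = 5/3, this gives:
  X_t = 5/3 * exp((-157/6) * t + (7) * B_t).
Since sigma*B_t ~ Normal(0, sigma^2 t), E[exp(sigma*B_t)] = exp(sigma^2 t / 2); so E[X_t] = x_0 * exp((mu - sigma^2/2) t) * exp(sigma^2 t / 2) = x_0 * exp(mu t) = 5*exp(-5*t/3)/3.
Var(X_t) = E[X_t^2] - (E[X_t])^2 = x_0^2 * exp(2 mu t) * (exp(sigma^2 t) - 1) = (25*exp(49*t) - 25)*exp(-10*t/3)/9.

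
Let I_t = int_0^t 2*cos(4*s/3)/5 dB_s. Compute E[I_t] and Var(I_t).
E[I_t] = 0; Var(I_t) = 2*t/25 + 3*sin(4*t/3)*cos(4*t/3)/50

The Itô integral of a deterministic integrand f(s) has mean 0 because each increment f(s) * (B_{s+ds} - B_s) has mean 0. By the Itô isometry:
  Var( int_0^t f(s) dB_s ) = E[ (int_0^t f(s) dB_s)^2 ] = int_0^t f(s)^2 ds.
Here f(s) = 2*cos(4*s/3)/5, so f(s)^2 = 4*cos(4*s/3)^2/25. Integrate:
  int_0^t (4*cos(4*s/3)^2/25) ds = 2*t/25 + 3*sin(4*t/3)*cos(4*t/3)/50.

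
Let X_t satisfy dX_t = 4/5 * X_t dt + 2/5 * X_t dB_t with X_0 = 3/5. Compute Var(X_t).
Var(X_t) = 9*(exp(4*t/25) - 1)*exp(8*t/5)/25

For GBM dX = mu X dt + sigma X dB with X_0 = x_0, apply Itô to Y = log X: dY = (mu - sigma^2/2) dt + sigma dB, so Y_t = log(x_0) + (mu - sigma^2/2) t + sigma B_t and hence X_t = x_0 * exp((mu - sigma^2/2) t + sigma B_t).
With mu = 4/5, sigma = 2/5, x_0 = 3/5, this gives:
  X_t = 3/5 * exp((18/25) * t + (2/5) * B_t).
Since sigma*B_t ~ Normal(0, sigma^2 t), E[exp(sigma*B_t)] = exp(sigma^2 t / 2); so E[X_t] = x_0 * exp((mu - sigma^2/2) t) * exp(sigma^2 t / 2) = x_0 * exp(mu t) = 3*exp(4*t/5)/5.
Var(X_t) = E[X_t^2] - (E[X_t])^2 = x_0^2 * exp(2 mu t) * (exp(sigma^2 t) - 1) = 9*(exp(4*t/25) - 1)*exp(8*t/5)/25.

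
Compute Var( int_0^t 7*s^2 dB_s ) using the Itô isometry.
Var = 49*t^5/5

The Itô integral of a deterministic integrand f(s) has mean 0 because each increment f(s) * (B_{s+ds} - B_s) has mean 0. By the Itô isometry:
  Var( int_0^t f(s) dB_s ) = E[ (int_0^t f(s) dB_s)^2 ] = int_0^t f(s)^2 ds.
Here f(s) = 7*s^2, so f(s)^2 = 49*s^4. Integrate:
  int_0^t (49*s^4) ds = 49*t^5/5.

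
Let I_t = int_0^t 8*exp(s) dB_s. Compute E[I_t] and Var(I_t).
E[I_t] = 0; Var(I_t) = 32*exp(2*t) - 32

The Itô integral of a deterministic integrand f(s) has mean 0 because each increment f(s) * (B_{s+ds} - B_s) has mean 0. By the Itô isometry:
  Var( int_0^t f(s) dB_s ) = E[ (int_0^t f(s) dB_s)^2 ] = int_0^t f(s)^2 ds.
Here f(s) = 8*exp(s), so f(s)^2 = 64*exp(2*s). Integrate:
  int_0^t (64*exp(2*s)) ds = 32*exp(2*t) - 32.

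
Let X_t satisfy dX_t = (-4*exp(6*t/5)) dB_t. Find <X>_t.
<X>_t = 20*exp(12*t/5)/3 - 20/3

For an Itô process dX_t = a(t) dt + b(t) dB_t, the quadratic variation is <X>_t = int_0^t b(s)^2 ds (the drift term does not contribute). Here b(s) = -4*exp(6*s/5), so
  b(s)^2 = 16*exp(12*s/5).
Integrating from 0 to t:
  <X>_t = int_0^t (16*exp(12*s/5)) ds = 20*exp(12*t/5)/3 - 20/3.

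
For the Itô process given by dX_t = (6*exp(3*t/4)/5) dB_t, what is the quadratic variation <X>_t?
<X>_t = 24*exp(3*t/2)/25 - 24/25

For an Itô process dX_t = a(t) dt + b(t) dB_t, the quadratic variation is <X>_t = int_0^t b(s)^2 ds (the drift term does not contribute). Here b(s) = 6*exp(3*s/4)/5, so
  b(s)^2 = 36*exp(3*s/2)/25.
Integrating from 0 to t:
  <X>_t = int_0^t (36*exp(3*s/2)/25) ds = 24*exp(3*t/2)/25 - 24/25.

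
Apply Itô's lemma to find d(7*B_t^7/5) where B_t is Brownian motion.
d(7*B_t^7/5) = (147*B_t^5/5) dt + (49*B_t^6/5) dB_t

Itô's formula for f(B_t) gives d f(B_t) = f'(B_t) dB_t + (1/2) f''(B_t) dt. Compute derivatives of f(x) = 7*x^7/5:
  f'(x)  = 49*x^6/5
  f''(x) = 294*x^5/5
Substitute x = B_t and multiply the f'' term by 1/2:
  drift     = (1/2) * (294*x^5/5) evaluated at B_t = 147*B_t^5/5
  diffusion = (49*x^6/5) evaluated at B_t = 49*B_t^6/5
Therefore d(7*B_t^7/5) = (147*B_t^5/5) dt + (49*B_t^6/5) dB_t.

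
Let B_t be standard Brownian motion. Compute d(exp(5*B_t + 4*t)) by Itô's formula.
d(exp(5*B_t + 4*t)) = (33*exp(5*B_t + 4*t)/2) dt + (5*exp(5*B_t + 4*t)) dB_t

Itô's formula for f(t, x): d f(t, B_t) = (f_t + (1/2) f_xx) dt + f_x dB_t. Compute partials of f(t, x) = exp(4*t + 5*x):
  f_t(t,x)  = 4*exp(4*t + 5*x)
  f_x(t,x)  = 5*exp(4*t + 5*x)
  f_xx(t,x) = 25*exp(4*t + 5*x)
Assemble drift = f_t + (1/2) f_xx = 33*exp(4*t + 5*x)/2 and diffusion = f_x = 5*exp(4*t + 5*x). Substituting x = B_t:
  d(exp(5*B_t + 4*t)) = (33*exp(5*B_t + 4*t)/2) dt + (5*exp(5*B_t + 4*t)) dB_t.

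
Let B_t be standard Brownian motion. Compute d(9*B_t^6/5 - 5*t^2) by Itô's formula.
d(9*B_t^6/5 - 5*t^2) = (27*B_t^4 - 10*t) dt + (54*B_t^5/5) dB_t

Itô's formula for f(t, x): d f(t, B_t) = (f_t + (1/2) f_xx) dt + f_x dB_t. Compute partials of f(t, x) = -5*t^2 + 9*x^6/5:
  f_t(t,x)  = -10*t
  f_x(t,x)  = 54*x^5/5
  f_xx(t,x) = 54*x^4
Assemble drift = f_t + (1/2) f_xx = -10*t + 27*x^4 and diffusion = f_x = 54*x^5/5. Substituting x = B_t:
  d(9*B_t^6/5 - 5*t^2) = (27*B_t^4 - 10*t) dt + (54*B_t^5/5) dB_t.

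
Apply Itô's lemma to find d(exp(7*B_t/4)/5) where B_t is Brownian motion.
d(exp(7*B_t/4)/5) = (49*exp(7*B_t/4)/160) dt + (7*exp(7*B_t/4)/20) dB_t

Itô's formula for f(B_t) gives d f(B_t) = f'(B_t) dB_t + (1/2) f''(B_t) dt. Compute derivatives of f(x) = exp(7*x/4)/5:
  f'(x)  = 7*exp(7*x/4)/20
  f''(x) = 49*exp(7*x/4)/80
Substitute x = B_t and multiply the f'' term by 1/2:
  drift     = (1/2) * (49*exp(7*x/4)/80) evaluated at B_t = 49*exp(7*B_t/4)/160
  diffusion = (7*exp(7*x/4)/20) evaluated at B_t = 7*exp(7*B_t/4)/20
Therefore d(exp(7*B_t/4)/5) = (49*exp(7*B_t/4)/160) dt + (7*exp(7*B_t/4)/20) dB_t.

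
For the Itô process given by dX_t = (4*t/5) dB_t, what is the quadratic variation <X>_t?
<X>_t = 16*t^3/75

For an Itô process dX_t = a(t) dt + b(t) dB_t, the quadratic variation is <X>_t = int_0^t b(s)^2 ds (the drift term does not contribute). Here b(s) = 4*s/5, so
  b(s)^2 = 16*s^2/25.
Integrating from 0 to t:
  <X>_t = int_0^t (16*s^2/25) ds = 16*t^3/75.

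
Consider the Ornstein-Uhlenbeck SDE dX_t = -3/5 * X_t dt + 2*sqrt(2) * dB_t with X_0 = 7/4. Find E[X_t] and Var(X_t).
E[X_t] = 7*exp(-3*t/5)/4; Var(X_t) = 20/3 - 20*exp(-6*t/5)/3

The OU SDE dX = -theta X dt + sigma dB admits the integrating factor exp(theta t): d(exp(theta t) X_t) = sigma exp(theta t) dB_t. Integrating from 0 to t:
  X_t = x_0 * exp(-theta t) + sigma * int_0^t exp(-theta (t-s)) dB_s.
The Itô integral has mean 0 and (by the Itô isometry) variance sigma^2 * int_0^t exp(-2 theta (t - s)) ds = sigma^2 * (1 - exp(-2 theta t)) / (2 theta).
With theta = 3/5, sigma = 2*sqrt(2), x_0 = 7/4:
  E[X_t] = 7/4 * exp(-3/5 t) = 7*exp(-3*t/5)/4
  Var(X_t) = (2*sqrt(2))^2 * (1 - exp(-2*3/5 t)) / (2 * 3/5) = 20/3 - 20*exp(-6*t/5)/3.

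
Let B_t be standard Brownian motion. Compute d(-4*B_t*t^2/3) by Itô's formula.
d(-4*B_t*t^2/3) = (-8*B_t*t/3) dt + (-4*t^2/3) dB_t

Itô's formula for f(t, x): d f(t, B_t) = (f_t + (1/2) f_xx) dt + f_x dB_t. Compute partials of f(t, x) = -4*t^2*x/3:
  f_t(t,x)  = -8*t*x/3
  f_x(t,x)  = -4*t^2/3
  f_xx(t,x) = 0
Assemble drift = f_t + (1/2) f_xx = -8*t*x/3 and diffusion = f_x = -4*t^2/3. Substituting x = B_t:
  d(-4*B_t*t^2/3) = (-8*B_t*t/3) dt + (-4*t^2/3) dB_t.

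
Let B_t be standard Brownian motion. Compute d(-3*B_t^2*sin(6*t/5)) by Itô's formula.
d(-3*B_t^2*sin(6*t/5)) = (-18*B_t^2*cos(6*t/5)/5 - 3*sin(6*t/5)) dt + (-6*B_t*sin(6*t/5)) dB_t

Itô's formula for f(t, x): d f(t, B_t) = (f_t + (1/2) f_xx) dt + f_x dB_t. Compute partials of f(t, x) = -3*x^2*sin(6*t/5):
  f_t(t,x)  = -18*x^2*cos(6*t/5)/5
  f_x(t,x)  = -6*x*sin(6*t/5)
  f_xx(t,x) = -6*sin(6*t/5)
Assemble drift = f_t + (1/2) f_xx = -18*x^2*cos(6*t/5)/5 - 3*sin(6*t/5) and diffusion = f_x = -6*x*sin(6*t/5). Substituting x = B_t:
  d(-3*B_t^2*sin(6*t/5)) = (-18*B_t^2*cos(6*t/5)/5 - 3*sin(6*t/5)) dt + (-6*B_t*sin(6*t/5)) dB_t.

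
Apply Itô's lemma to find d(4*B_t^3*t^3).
d(4*B_t^3*t^3) = (12*B_t*t^2*(B_t^2 + t)) dt + (12*B_t^2*t^3) dB_t

Itô's formula for f(t, x): d f(t, B_t) = (f_t + (1/2) f_xx) dt + f_x dB_t. Compute partials of f(t, x) = 4*t^3*x^3:
  f_t(t,x)  = 12*t^2*x^3
  f_x(t,x)  = 12*t^3*x^2
  f_xx(t,x) = 24*t^3*x
Assemble drift = f_t + (1/2) f_xx = 12*t^2*x*(t + x^2) and diffusion = f_x = 12*t^3*x^2. Substituting x = B_t:
  d(4*B_t^3*t^3) = (12*B_t*t^2*(B_t^2 + t)) dt + (12*B_t^2*t^3) dB_t.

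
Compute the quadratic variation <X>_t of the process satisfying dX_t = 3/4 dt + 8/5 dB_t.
<X>_t = 64*t/25

For an Itô process dX_t = a(t) dt + b(t) dB_t, the quadratic variation is <X>_t = int_0^t b(s)^2 ds (the drift term does not contribute). Here b(s) = 8/5, so
  b(s)^2 = 64/25.
Integrating from 0 to t:
  <X>_t = int_0^t (64/25) ds = 64*t/25.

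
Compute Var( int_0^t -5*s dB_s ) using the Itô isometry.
Var = 25*t^3/3

The Itô integral of a deterministic integrand f(s) has mean 0 because each increment f(s) * (B_{s+ds} - B_s) has mean 0. By the Itô isometry:
  Var( int_0^t f(s) dB_s ) = E[ (int_0^t f(s) dB_s)^2 ] = int_0^t f(s)^2 ds.
Here f(s) = -5*s, so f(s)^2 = 25*s^2. Integrate:
  int_0^t (25*s^2) ds = 25*t^3/3.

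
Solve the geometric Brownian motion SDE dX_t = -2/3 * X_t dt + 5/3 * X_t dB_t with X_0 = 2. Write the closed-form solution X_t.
X_t = 2 * exp((-37/18) * t + (5/3) * B_t)

For GBM dX = mu X dt + sigma X dB with X_0 = x_0, apply Itô to Y = log X: dY = (mu - sigma^2/2) dt + sigma dB, so Y_t = log(x_0) + (mu - sigma^2/2) t + sigma B_t and hence X_t = x_0 * exp((mu - sigma^2/2) t + sigma B_t).
With mu = -2/3, sigma = 5/3, x_0 = 2, this gives:
  X_t = 2 * exp((-37/18) * t + (5/3) * B_t).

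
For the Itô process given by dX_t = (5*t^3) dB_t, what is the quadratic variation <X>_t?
<X>_t = 25*t^7/7

For an Itô process dX_t = a(t) dt + b(t) dB_t, the quadratic variation is <X>_t = int_0^t b(s)^2 ds (the drift term does not contribute). Here b(s) = 5*s^3, so
  b(s)^2 = 25*s^6.
Integrating from 0 to t:
  <X>_t = int_0^t (25*s^6) ds = 25*t^7/7.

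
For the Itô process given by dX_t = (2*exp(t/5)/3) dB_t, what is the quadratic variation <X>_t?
<X>_t = 10*exp(2*t/5)/9 - 10/9

For an Itô process dX_t = a(t) dt + b(t) dB_t, the quadratic variation is <X>_t = int_0^t b(s)^2 ds (the drift term does not contribute). Here b(s) = 2*exp(s/5)/3, so
  b(s)^2 = 4*exp(2*s/5)/9.
Integrating from 0 to t:
  <X>_t = int_0^t (4*exp(2*s/5)/9) ds = 10*exp(2*t/5)/9 - 10/9.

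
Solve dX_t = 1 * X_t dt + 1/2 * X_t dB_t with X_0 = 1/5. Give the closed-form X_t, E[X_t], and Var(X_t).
X_t = 1/5 * exp((7/8) t + (1/2) B_t); E[X_t] = exp(t)/5; Var(X_t) = (exp(t/4) - 1)*exp(2*t)/25

For GBM dX = mu X dt + sigma X dB with X_0 = x_0, apply Itô to Y = log X: dY = (mu - sigma^2/2) dt + sigma dB, so Y_t = log(x_0) + (mu - sigma^2/2) t + sigma B_t and hence X_t = x_0 * exp((mu - sigma^2/2) t + sigma B_t).
With mu = 1, sigma = 1/2, x_0 = 1/5, this gives:
  X_t = 1/5 * exp((7/8) * t + (1/2) * B_t).
Since sigma*B_t ~ Normal(0, sigma^2 t), E[exp(sigma*B_t)] = exp(sigma^2 t / 2); so E[X_t] = x_0 * exp((mu - sigma^2/2) t) * exp(sigma^2 t / 2) = x_0 * exp(mu t) = exp(t)/5.
Var(X_t) = E[X_t^2] - (E[X_t])^2 = x_0^2 * exp(2 mu t) * (exp(sigma^2 t) - 1) = (exp(t/4) - 1)*exp(2*t)/25.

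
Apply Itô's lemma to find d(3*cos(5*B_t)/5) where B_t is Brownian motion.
d(3*cos(5*B_t)/5) = (-15*cos(5*B_t)/2) dt + (-3*sin(5*B_t)) dB_t

Itô's formula for f(B_t) gives d f(B_t) = f'(B_t) dB_t + (1/2) f''(B_t) dt. Compute derivatives of f(x) = 3*cos(5*x)/5:
  f'(x)  = -3*sin(5*x)
  f''(x) = -15*cos(5*x)
Substitute x = B_t and multiply the f'' term by 1/2:
  drift     = (1/2) * (-15*cos(5*x)) evaluated at B_t = -15*cos(5*B_t)/2
  diffusion = (-3*sin(5*x)) evaluated at B_t = -3*sin(5*B_t)
Therefore d(3*cos(5*B_t)/5) = (-15*cos(5*B_t)/2) dt + (-3*sin(5*B_t)) dB_t.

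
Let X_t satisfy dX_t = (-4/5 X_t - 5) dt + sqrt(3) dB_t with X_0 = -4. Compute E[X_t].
E[X_t] = -25/4 + 9*exp(-4*t/5)/4

Taking expectations and using E[dB_t] = 0, the mean m(t) = E[X_t] satisfies the ODE m'(t) = a m(t) + b with m(0) = x_0. With a = -4/5, b = -5, x_0 = -4, the solution is
  m(t) = x_0 * exp(a t) + (b/a) * (exp(a t) - 1)
       = (-4) * exp((-4/5) t) + ((-5)/(-4/5)) * (exp((-4/5) t) - 1)
       = -25/4 + 9*exp(-4*t/5)/4.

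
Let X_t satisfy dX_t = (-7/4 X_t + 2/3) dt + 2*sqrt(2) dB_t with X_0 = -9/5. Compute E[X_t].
E[X_t] = 8/21 - 229*exp(-7*t/4)/105

Taking expectations and using E[dB_t] = 0, the mean m(t) = E[X_t] satisfies the ODE m'(t) = a m(t) + b with m(0) = x_0. With a = -7/4, b = 2/3, x_0 = -9/5, the solution is
  m(t) = x_0 * exp(a t) + (b/a) * (exp(a t) - 1)
       = (-9/5) * exp((-7/4) t) + ((2/3)/(-7/4)) * (exp((-7/4) t) - 1)
       = 8/21 - 229*exp(-7*t/4)/105.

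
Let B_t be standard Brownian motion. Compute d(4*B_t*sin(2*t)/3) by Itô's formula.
d(4*B_t*sin(2*t)/3) = (8*B_t*cos(2*t)/3) dt + (4*sin(2*t)/3) dB_t

Itô's formula for f(t, x): d f(t, B_t) = (f_t + (1/2) f_xx) dt + f_x dB_t. Compute partials of f(t, x) = 4*x*sin(2*t)/3:
  f_t(t,x)  = 8*x*cos(2*t)/3
  f_x(t,x)  = 4*sin(2*t)/3
  f_xx(t,x) = 0
Assemble drift = f_t + (1/2) f_xx = 8*x*cos(2*t)/3 and diffusion = f_x = 4*sin(2*t)/3. Substituting x = B_t:
  d(4*B_t*sin(2*t)/3) = (8*B_t*cos(2*t)/3) dt + (4*sin(2*t)/3) dB_t.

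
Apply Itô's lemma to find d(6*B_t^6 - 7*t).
d(6*B_t^6 - 7*t) = (90*B_t^4 - 7) dt + (36*B_t^5) dB_t

Itô's formula for f(t, x): d f(t, B_t) = (f_t + (1/2) f_xx) dt + f_x dB_t. Compute partials of f(t, x) = -7*t + 6*x^6:
  f_t(t,x)  = -7
  f_x(t,x)  = 36*x^5
  f_xx(t,x) = 180*x^4
Assemble drift = f_t + (1/2) f_xx = 90*x^4 - 7 and diffusion = f_x = 36*x^5. Substituting x = B_t:
  d(6*B_t^6 - 7*t) = (90*B_t^4 - 7) dt + (36*B_t^5) dB_t.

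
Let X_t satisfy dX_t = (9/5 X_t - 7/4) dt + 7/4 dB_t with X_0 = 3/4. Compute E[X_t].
E[X_t] = 35/36 - 2*exp(9*t/5)/9

Taking expectations and using E[dB_t] = 0, the mean m(t) = E[X_t] satisfies the ODE m'(t) = a m(t) + b with m(0) = x_0. With a = 9/5, b = -7/4, x_0 = 3/4, the solution is
  m(t) = x_0 * exp(a t) + (b/a) * (exp(a t) - 1)
       = (3/4) * exp((9/5) t) + ((-7/4)/(9/5)) * (exp((9/5) t) - 1)
       = 35/36 - 2*exp(9*t/5)/9.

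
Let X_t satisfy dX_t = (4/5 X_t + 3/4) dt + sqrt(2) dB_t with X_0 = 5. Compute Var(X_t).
Var(X_t) = 5*exp(8*t/5)/4 - 5/4

The variance V(t) = Var(X_t) satisfies V'(t) = 2 a V(t) + c^2 with V(0) = 0 (drift coefficient is linear in X, diffusion is constant). With a = 4/5, c = sqrt(2), the solution is
  V(t) = (c^2 / (2 a)) * (exp(2 a t) - 1)
       = (sqrt(2)^2 / (2*(4/5))) * (exp((8/5) t) - 1)
       = 5*exp(8*t/5)/4 - 5/4.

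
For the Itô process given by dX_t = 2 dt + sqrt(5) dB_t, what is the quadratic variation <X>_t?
<X>_t = 5*t

For an Itô process dX_t = a(t) dt + b(t) dB_t, the quadratic variation is <X>_t = int_0^t b(s)^2 ds (the drift term does not contribute). Here b(s) = sqrt(5), so
  b(s)^2 = 5.
Integrating from 0 to t:
  <X>_t = int_0^t (5) ds = 5*t.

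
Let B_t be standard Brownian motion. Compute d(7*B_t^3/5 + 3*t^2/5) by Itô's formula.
d(7*B_t^3/5 + 3*t^2/5) = (21*B_t/5 + 6*t/5) dt + (21*B_t^2/5) dB_t

Itô's formula for f(t, x): d f(t, B_t) = (f_t + (1/2) f_xx) dt + f_x dB_t. Compute partials of f(t, x) = 3*t^2/5 + 7*x^3/5:
  f_t(t,x)  = 6*t/5
  f_x(t,x)  = 21*x^2/5
  f_xx(t,x) = 42*x/5
Assemble drift = f_t + (1/2) f_xx = 6*t/5 + 21*x/5 and diffusion = f_x = 21*x^2/5. Substituting x = B_t:
  d(7*B_t^3/5 + 3*t^2/5) = (21*B_t/5 + 6*t/5) dt + (21*B_t^2/5) dB_t.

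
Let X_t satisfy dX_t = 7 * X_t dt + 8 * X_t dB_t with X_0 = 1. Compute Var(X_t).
Var(X_t) = exp(78*t) - exp(14*t)

For GBM dX = mu X dt + sigma X dB with X_0 = x_0, apply Itô to Y = log X: dY = (mu - sigma^2/2) dt + sigma dB, so Y_t = log(x_0) + (mu - sigma^2/2) t + sigma B_t and hence X_t = x_0 * exp((mu - sigma^2/2) t + sigma B_t).
With mu = 7, sigma = 8, x_0 = 1, this gives:
  X_t = 1 * exp((-25) * t + (8) * B_t).
Since sigma*B_t ~ Normal(0, sigma^2 t), E[exp(sigma*B_t)] = exp(sigma^2 t / 2); so E[X_t] = x_0 * exp((mu - sigma^2/2) t) * exp(sigma^2 t / 2) = x_0 * exp(mu t) = exp(7*t).
Var(X_t) = E[X_t^2] - (E[X_t])^2 = x_0^2 * exp(2 mu t) * (exp(sigma^2 t) - 1) = exp(78*t) - exp(14*t).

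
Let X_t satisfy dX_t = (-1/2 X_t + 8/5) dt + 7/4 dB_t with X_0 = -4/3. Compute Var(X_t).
Var(X_t) = 49/16 - 49*exp(-t)/16

The variance V(t) = Var(X_t) satisfies V'(t) = 2 a V(t) + c^2 with V(0) = 0 (drift coefficient is linear in X, diffusion is constant). With a = -1/2, c = 7/4, the solution is
  V(t) = (c^2 / (2 a)) * (exp(2 a t) - 1)
       = ((7/4)^2 / (2*(-1/2))) * (exp((-1) t) - 1)
       = 49/16 - 49*exp(-t)/16.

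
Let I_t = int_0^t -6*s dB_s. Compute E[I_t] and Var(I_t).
E[I_t] = 0; Var(I_t) = 12*t^3

The Itô integral of a deterministic integrand f(s) has mean 0 because each increment f(s) * (B_{s+ds} - B_s) has mean 0. By the Itô isometry:
  Var( int_0^t f(s) dB_s ) = E[ (int_0^t f(s) dB_s)^2 ] = int_0^t f(s)^2 ds.
Here f(s) = -6*s, so f(s)^2 = 36*s^2. Integrate:
  int_0^t (36*s^2) ds = 12*t^3.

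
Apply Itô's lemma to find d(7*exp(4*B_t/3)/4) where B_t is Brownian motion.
d(7*exp(4*B_t/3)/4) = (14*exp(4*B_t/3)/9) dt + (7*exp(4*B_t/3)/3) dB_t

Itô's formula for f(B_t) gives d f(B_t) = f'(B_t) dB_t + (1/2) f''(B_t) dt. Compute derivatives of f(x) = 7*exp(4*x/3)/4:
  f'(x)  = 7*exp(4*x/3)/3
  f''(x) = 28*exp(4*x/3)/9
Substitute x = B_t and multiply the f'' term by 1/2:
  drift     = (1/2) * (28*exp(4*x/3)/9) evaluated at B_t = 14*exp(4*B_t/3)/9
  diffusion = (7*exp(4*x/3)/3) evaluated at B_t = 7*exp(4*B_t/3)/3
Therefore d(7*exp(4*B_t/3)/4) = (14*exp(4*B_t/3)/9) dt + (7*exp(4*B_t/3)/3) dB_t.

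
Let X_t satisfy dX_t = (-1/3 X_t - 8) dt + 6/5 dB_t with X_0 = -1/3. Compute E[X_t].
E[X_t] = -24 + 71*exp(-t/3)/3

Taking expectations and using E[dB_t] = 0, the mean m(t) = E[X_t] satisfies the ODE m'(t) = a m(t) + b with m(0) = x_0. With a = -1/3, b = -8, x_0 = -1/3, the solution is
  m(t) = x_0 * exp(a t) + (b/a) * (exp(a t) - 1)
       = (-1/3) * exp((-1/3) t) + ((-8)/(-1/3)) * (exp((-1/3) t) - 1)
       = -24 + 71*exp(-t/3)/3.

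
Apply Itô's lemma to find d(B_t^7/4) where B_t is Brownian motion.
d(B_t^7/4) = (21*B_t^5/4) dt + (7*B_t^6/4) dB_t

Itô's formula for f(B_t) gives d f(B_t) = f'(B_t) dB_t + (1/2) f''(B_t) dt. Compute derivatives of f(x) = x^7/4:
  f'(x)  = 7*x^6/4
  f''(x) = 21*x^5/2
Substitute x = B_t and multiply the f'' term by 1/2:
  drift     = (1/2) * (21*x^5/2) evaluated at B_t = 21*B_t^5/4
  diffusion = (7*x^6/4) evaluated at B_t = 7*B_t^6/4
Therefore d(B_t^7/4) = (21*B_t^5/4) dt + (7*B_t^6/4) dB_t.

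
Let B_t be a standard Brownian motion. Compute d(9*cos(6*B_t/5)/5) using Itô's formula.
d(9*cos(6*B_t/5)/5) = (-162*cos(6*B_t/5)/125) dt + (-54*sin(6*B_t/5)/25) dB_t

Itô's formula for f(B_t) gives d f(B_t) = f'(B_t) dB_t + (1/2) f''(B_t) dt. Compute derivatives of f(x) = 9*cos(6*x/5)/5:
  f'(x)  = -54*sin(6*x/5)/25
  f''(x) = -324*cos(6*x/5)/125
Substitute x = B_t and multiply the f'' term by 1/2:
  drift     = (1/2) * (-324*cos(6*x/5)/125) evaluated at B_t = -162*cos(6*B_t/5)/125
  diffusion = (-54*sin(6*x/5)/25) evaluated at B_t = -54*sin(6*B_t/5)/25
Therefore d(9*cos(6*B_t/5)/5) = (-162*cos(6*B_t/5)/125) dt + (-54*sin(6*B_t/5)/25) dB_t.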